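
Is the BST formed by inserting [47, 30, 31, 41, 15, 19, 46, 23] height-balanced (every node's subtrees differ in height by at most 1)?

Tree (level-order array): [47, 30, None, 15, 31, None, 19, None, 41, None, 23, None, 46]
Definition: a tree is height-balanced if, at every node, |h(left) - h(right)| <= 1 (empty subtree has height -1).
Bottom-up per-node check:
  node 23: h_left=-1, h_right=-1, diff=0 [OK], height=0
  node 19: h_left=-1, h_right=0, diff=1 [OK], height=1
  node 15: h_left=-1, h_right=1, diff=2 [FAIL (|-1-1|=2 > 1)], height=2
  node 46: h_left=-1, h_right=-1, diff=0 [OK], height=0
  node 41: h_left=-1, h_right=0, diff=1 [OK], height=1
  node 31: h_left=-1, h_right=1, diff=2 [FAIL (|-1-1|=2 > 1)], height=2
  node 30: h_left=2, h_right=2, diff=0 [OK], height=3
  node 47: h_left=3, h_right=-1, diff=4 [FAIL (|3--1|=4 > 1)], height=4
Node 15 violates the condition: |-1 - 1| = 2 > 1.
Result: Not balanced


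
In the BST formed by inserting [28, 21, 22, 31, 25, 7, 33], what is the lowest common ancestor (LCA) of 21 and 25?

Tree insertion order: [28, 21, 22, 31, 25, 7, 33]
Tree (level-order array): [28, 21, 31, 7, 22, None, 33, None, None, None, 25]
In a BST, the LCA of p=21, q=25 is the first node v on the
root-to-leaf path with p <= v <= q (go left if both < v, right if both > v).
Walk from root:
  at 28: both 21 and 25 < 28, go left
  at 21: 21 <= 21 <= 25, this is the LCA
LCA = 21


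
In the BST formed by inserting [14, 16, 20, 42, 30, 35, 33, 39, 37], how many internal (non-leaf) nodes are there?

Tree built from: [14, 16, 20, 42, 30, 35, 33, 39, 37]
Tree (level-order array): [14, None, 16, None, 20, None, 42, 30, None, None, 35, 33, 39, None, None, 37]
Rule: An internal node has at least one child.
Per-node child counts:
  node 14: 1 child(ren)
  node 16: 1 child(ren)
  node 20: 1 child(ren)
  node 42: 1 child(ren)
  node 30: 1 child(ren)
  node 35: 2 child(ren)
  node 33: 0 child(ren)
  node 39: 1 child(ren)
  node 37: 0 child(ren)
Matching nodes: [14, 16, 20, 42, 30, 35, 39]
Count of internal (non-leaf) nodes: 7


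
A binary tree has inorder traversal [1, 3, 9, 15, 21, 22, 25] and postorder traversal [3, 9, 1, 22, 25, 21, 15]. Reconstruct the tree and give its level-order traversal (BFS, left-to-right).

Inorder:   [1, 3, 9, 15, 21, 22, 25]
Postorder: [3, 9, 1, 22, 25, 21, 15]
Algorithm: postorder visits root last, so walk postorder right-to-left;
each value is the root of the current inorder slice — split it at that
value, recurse on the right subtree first, then the left.
Recursive splits:
  root=15; inorder splits into left=[1, 3, 9], right=[21, 22, 25]
  root=21; inorder splits into left=[], right=[22, 25]
  root=25; inorder splits into left=[22], right=[]
  root=22; inorder splits into left=[], right=[]
  root=1; inorder splits into left=[], right=[3, 9]
  root=9; inorder splits into left=[3], right=[]
  root=3; inorder splits into left=[], right=[]
Reconstructed level-order: [15, 1, 21, 9, 25, 3, 22]


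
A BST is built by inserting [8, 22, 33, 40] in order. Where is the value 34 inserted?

Starting tree (level order): [8, None, 22, None, 33, None, 40]
Insertion path: 8 -> 22 -> 33 -> 40
Result: insert 34 as left child of 40
Final tree (level order): [8, None, 22, None, 33, None, 40, 34]


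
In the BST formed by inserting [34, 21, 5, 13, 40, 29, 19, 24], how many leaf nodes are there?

Tree built from: [34, 21, 5, 13, 40, 29, 19, 24]
Tree (level-order array): [34, 21, 40, 5, 29, None, None, None, 13, 24, None, None, 19]
Rule: A leaf has 0 children.
Per-node child counts:
  node 34: 2 child(ren)
  node 21: 2 child(ren)
  node 5: 1 child(ren)
  node 13: 1 child(ren)
  node 19: 0 child(ren)
  node 29: 1 child(ren)
  node 24: 0 child(ren)
  node 40: 0 child(ren)
Matching nodes: [19, 24, 40]
Count of leaf nodes: 3


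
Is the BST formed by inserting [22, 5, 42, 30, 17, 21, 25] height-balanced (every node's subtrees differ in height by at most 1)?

Tree (level-order array): [22, 5, 42, None, 17, 30, None, None, 21, 25]
Definition: a tree is height-balanced if, at every node, |h(left) - h(right)| <= 1 (empty subtree has height -1).
Bottom-up per-node check:
  node 21: h_left=-1, h_right=-1, diff=0 [OK], height=0
  node 17: h_left=-1, h_right=0, diff=1 [OK], height=1
  node 5: h_left=-1, h_right=1, diff=2 [FAIL (|-1-1|=2 > 1)], height=2
  node 25: h_left=-1, h_right=-1, diff=0 [OK], height=0
  node 30: h_left=0, h_right=-1, diff=1 [OK], height=1
  node 42: h_left=1, h_right=-1, diff=2 [FAIL (|1--1|=2 > 1)], height=2
  node 22: h_left=2, h_right=2, diff=0 [OK], height=3
Node 5 violates the condition: |-1 - 1| = 2 > 1.
Result: Not balanced


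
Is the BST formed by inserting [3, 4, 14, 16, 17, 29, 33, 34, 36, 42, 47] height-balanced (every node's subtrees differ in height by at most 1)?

Tree (level-order array): [3, None, 4, None, 14, None, 16, None, 17, None, 29, None, 33, None, 34, None, 36, None, 42, None, 47]
Definition: a tree is height-balanced if, at every node, |h(left) - h(right)| <= 1 (empty subtree has height -1).
Bottom-up per-node check:
  node 47: h_left=-1, h_right=-1, diff=0 [OK], height=0
  node 42: h_left=-1, h_right=0, diff=1 [OK], height=1
  node 36: h_left=-1, h_right=1, diff=2 [FAIL (|-1-1|=2 > 1)], height=2
  node 34: h_left=-1, h_right=2, diff=3 [FAIL (|-1-2|=3 > 1)], height=3
  node 33: h_left=-1, h_right=3, diff=4 [FAIL (|-1-3|=4 > 1)], height=4
  node 29: h_left=-1, h_right=4, diff=5 [FAIL (|-1-4|=5 > 1)], height=5
  node 17: h_left=-1, h_right=5, diff=6 [FAIL (|-1-5|=6 > 1)], height=6
  node 16: h_left=-1, h_right=6, diff=7 [FAIL (|-1-6|=7 > 1)], height=7
  node 14: h_left=-1, h_right=7, diff=8 [FAIL (|-1-7|=8 > 1)], height=8
  node 4: h_left=-1, h_right=8, diff=9 [FAIL (|-1-8|=9 > 1)], height=9
  node 3: h_left=-1, h_right=9, diff=10 [FAIL (|-1-9|=10 > 1)], height=10
Node 36 violates the condition: |-1 - 1| = 2 > 1.
Result: Not balanced


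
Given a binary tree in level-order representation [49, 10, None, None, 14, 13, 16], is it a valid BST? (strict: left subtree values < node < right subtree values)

Level-order array: [49, 10, None, None, 14, 13, 16]
Validate using subtree bounds (lo, hi): at each node, require lo < value < hi,
then recurse left with hi=value and right with lo=value.
Preorder trace (stopping at first violation):
  at node 49 with bounds (-inf, +inf): OK
  at node 10 with bounds (-inf, 49): OK
  at node 14 with bounds (10, 49): OK
  at node 13 with bounds (10, 14): OK
  at node 16 with bounds (14, 49): OK
No violation found at any node.
Result: Valid BST


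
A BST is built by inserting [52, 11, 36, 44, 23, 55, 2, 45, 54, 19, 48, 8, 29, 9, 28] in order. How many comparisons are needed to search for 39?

Search path for 39: 52 -> 11 -> 36 -> 44
Found: False
Comparisons: 4


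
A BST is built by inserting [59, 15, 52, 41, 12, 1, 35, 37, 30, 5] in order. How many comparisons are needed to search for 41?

Search path for 41: 59 -> 15 -> 52 -> 41
Found: True
Comparisons: 4


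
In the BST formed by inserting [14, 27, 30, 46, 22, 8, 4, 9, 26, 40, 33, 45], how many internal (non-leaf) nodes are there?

Tree built from: [14, 27, 30, 46, 22, 8, 4, 9, 26, 40, 33, 45]
Tree (level-order array): [14, 8, 27, 4, 9, 22, 30, None, None, None, None, None, 26, None, 46, None, None, 40, None, 33, 45]
Rule: An internal node has at least one child.
Per-node child counts:
  node 14: 2 child(ren)
  node 8: 2 child(ren)
  node 4: 0 child(ren)
  node 9: 0 child(ren)
  node 27: 2 child(ren)
  node 22: 1 child(ren)
  node 26: 0 child(ren)
  node 30: 1 child(ren)
  node 46: 1 child(ren)
  node 40: 2 child(ren)
  node 33: 0 child(ren)
  node 45: 0 child(ren)
Matching nodes: [14, 8, 27, 22, 30, 46, 40]
Count of internal (non-leaf) nodes: 7


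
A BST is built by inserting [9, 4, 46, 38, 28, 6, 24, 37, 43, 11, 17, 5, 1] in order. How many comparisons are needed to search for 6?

Search path for 6: 9 -> 4 -> 6
Found: True
Comparisons: 3


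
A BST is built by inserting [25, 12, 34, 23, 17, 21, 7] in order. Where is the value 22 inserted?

Starting tree (level order): [25, 12, 34, 7, 23, None, None, None, None, 17, None, None, 21]
Insertion path: 25 -> 12 -> 23 -> 17 -> 21
Result: insert 22 as right child of 21
Final tree (level order): [25, 12, 34, 7, 23, None, None, None, None, 17, None, None, 21, None, 22]


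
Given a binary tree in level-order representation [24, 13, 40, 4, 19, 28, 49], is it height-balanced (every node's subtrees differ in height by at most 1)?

Tree (level-order array): [24, 13, 40, 4, 19, 28, 49]
Definition: a tree is height-balanced if, at every node, |h(left) - h(right)| <= 1 (empty subtree has height -1).
Bottom-up per-node check:
  node 4: h_left=-1, h_right=-1, diff=0 [OK], height=0
  node 19: h_left=-1, h_right=-1, diff=0 [OK], height=0
  node 13: h_left=0, h_right=0, diff=0 [OK], height=1
  node 28: h_left=-1, h_right=-1, diff=0 [OK], height=0
  node 49: h_left=-1, h_right=-1, diff=0 [OK], height=0
  node 40: h_left=0, h_right=0, diff=0 [OK], height=1
  node 24: h_left=1, h_right=1, diff=0 [OK], height=2
All nodes satisfy the balance condition.
Result: Balanced


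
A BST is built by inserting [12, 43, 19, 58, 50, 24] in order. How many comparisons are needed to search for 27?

Search path for 27: 12 -> 43 -> 19 -> 24
Found: False
Comparisons: 4


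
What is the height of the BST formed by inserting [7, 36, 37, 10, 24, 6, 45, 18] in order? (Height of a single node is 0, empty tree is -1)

Insertion order: [7, 36, 37, 10, 24, 6, 45, 18]
Tree (level-order array): [7, 6, 36, None, None, 10, 37, None, 24, None, 45, 18]
Compute height bottom-up (empty subtree = -1):
  height(6) = 1 + max(-1, -1) = 0
  height(18) = 1 + max(-1, -1) = 0
  height(24) = 1 + max(0, -1) = 1
  height(10) = 1 + max(-1, 1) = 2
  height(45) = 1 + max(-1, -1) = 0
  height(37) = 1 + max(-1, 0) = 1
  height(36) = 1 + max(2, 1) = 3
  height(7) = 1 + max(0, 3) = 4
Height = 4


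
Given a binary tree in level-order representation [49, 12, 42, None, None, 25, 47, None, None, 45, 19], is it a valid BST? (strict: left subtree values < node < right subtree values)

Level-order array: [49, 12, 42, None, None, 25, 47, None, None, 45, 19]
Validate using subtree bounds (lo, hi): at each node, require lo < value < hi,
then recurse left with hi=value and right with lo=value.
Preorder trace (stopping at first violation):
  at node 49 with bounds (-inf, +inf): OK
  at node 12 with bounds (-inf, 49): OK
  at node 42 with bounds (49, +inf): VIOLATION
Node 42 violates its bound: not (49 < 42 < +inf).
Result: Not a valid BST


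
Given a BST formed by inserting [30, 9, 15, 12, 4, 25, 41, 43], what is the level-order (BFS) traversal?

Tree insertion order: [30, 9, 15, 12, 4, 25, 41, 43]
Tree (level-order array): [30, 9, 41, 4, 15, None, 43, None, None, 12, 25]
BFS from the root, enqueuing left then right child of each popped node:
  queue [30] -> pop 30, enqueue [9, 41], visited so far: [30]
  queue [9, 41] -> pop 9, enqueue [4, 15], visited so far: [30, 9]
  queue [41, 4, 15] -> pop 41, enqueue [43], visited so far: [30, 9, 41]
  queue [4, 15, 43] -> pop 4, enqueue [none], visited so far: [30, 9, 41, 4]
  queue [15, 43] -> pop 15, enqueue [12, 25], visited so far: [30, 9, 41, 4, 15]
  queue [43, 12, 25] -> pop 43, enqueue [none], visited so far: [30, 9, 41, 4, 15, 43]
  queue [12, 25] -> pop 12, enqueue [none], visited so far: [30, 9, 41, 4, 15, 43, 12]
  queue [25] -> pop 25, enqueue [none], visited so far: [30, 9, 41, 4, 15, 43, 12, 25]
Result: [30, 9, 41, 4, 15, 43, 12, 25]


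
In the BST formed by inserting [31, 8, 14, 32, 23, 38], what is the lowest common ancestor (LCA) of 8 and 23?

Tree insertion order: [31, 8, 14, 32, 23, 38]
Tree (level-order array): [31, 8, 32, None, 14, None, 38, None, 23]
In a BST, the LCA of p=8, q=23 is the first node v on the
root-to-leaf path with p <= v <= q (go left if both < v, right if both > v).
Walk from root:
  at 31: both 8 and 23 < 31, go left
  at 8: 8 <= 8 <= 23, this is the LCA
LCA = 8


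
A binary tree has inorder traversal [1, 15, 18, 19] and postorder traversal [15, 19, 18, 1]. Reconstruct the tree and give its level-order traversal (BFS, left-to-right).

Inorder:   [1, 15, 18, 19]
Postorder: [15, 19, 18, 1]
Algorithm: postorder visits root last, so walk postorder right-to-left;
each value is the root of the current inorder slice — split it at that
value, recurse on the right subtree first, then the left.
Recursive splits:
  root=1; inorder splits into left=[], right=[15, 18, 19]
  root=18; inorder splits into left=[15], right=[19]
  root=19; inorder splits into left=[], right=[]
  root=15; inorder splits into left=[], right=[]
Reconstructed level-order: [1, 18, 15, 19]


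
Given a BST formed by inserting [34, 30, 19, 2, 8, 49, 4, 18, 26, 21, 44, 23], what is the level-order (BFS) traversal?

Tree insertion order: [34, 30, 19, 2, 8, 49, 4, 18, 26, 21, 44, 23]
Tree (level-order array): [34, 30, 49, 19, None, 44, None, 2, 26, None, None, None, 8, 21, None, 4, 18, None, 23]
BFS from the root, enqueuing left then right child of each popped node:
  queue [34] -> pop 34, enqueue [30, 49], visited so far: [34]
  queue [30, 49] -> pop 30, enqueue [19], visited so far: [34, 30]
  queue [49, 19] -> pop 49, enqueue [44], visited so far: [34, 30, 49]
  queue [19, 44] -> pop 19, enqueue [2, 26], visited so far: [34, 30, 49, 19]
  queue [44, 2, 26] -> pop 44, enqueue [none], visited so far: [34, 30, 49, 19, 44]
  queue [2, 26] -> pop 2, enqueue [8], visited so far: [34, 30, 49, 19, 44, 2]
  queue [26, 8] -> pop 26, enqueue [21], visited so far: [34, 30, 49, 19, 44, 2, 26]
  queue [8, 21] -> pop 8, enqueue [4, 18], visited so far: [34, 30, 49, 19, 44, 2, 26, 8]
  queue [21, 4, 18] -> pop 21, enqueue [23], visited so far: [34, 30, 49, 19, 44, 2, 26, 8, 21]
  queue [4, 18, 23] -> pop 4, enqueue [none], visited so far: [34, 30, 49, 19, 44, 2, 26, 8, 21, 4]
  queue [18, 23] -> pop 18, enqueue [none], visited so far: [34, 30, 49, 19, 44, 2, 26, 8, 21, 4, 18]
  queue [23] -> pop 23, enqueue [none], visited so far: [34, 30, 49, 19, 44, 2, 26, 8, 21, 4, 18, 23]
Result: [34, 30, 49, 19, 44, 2, 26, 8, 21, 4, 18, 23]


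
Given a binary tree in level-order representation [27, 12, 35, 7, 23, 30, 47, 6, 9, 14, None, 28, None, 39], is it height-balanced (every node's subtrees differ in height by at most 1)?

Tree (level-order array): [27, 12, 35, 7, 23, 30, 47, 6, 9, 14, None, 28, None, 39]
Definition: a tree is height-balanced if, at every node, |h(left) - h(right)| <= 1 (empty subtree has height -1).
Bottom-up per-node check:
  node 6: h_left=-1, h_right=-1, diff=0 [OK], height=0
  node 9: h_left=-1, h_right=-1, diff=0 [OK], height=0
  node 7: h_left=0, h_right=0, diff=0 [OK], height=1
  node 14: h_left=-1, h_right=-1, diff=0 [OK], height=0
  node 23: h_left=0, h_right=-1, diff=1 [OK], height=1
  node 12: h_left=1, h_right=1, diff=0 [OK], height=2
  node 28: h_left=-1, h_right=-1, diff=0 [OK], height=0
  node 30: h_left=0, h_right=-1, diff=1 [OK], height=1
  node 39: h_left=-1, h_right=-1, diff=0 [OK], height=0
  node 47: h_left=0, h_right=-1, diff=1 [OK], height=1
  node 35: h_left=1, h_right=1, diff=0 [OK], height=2
  node 27: h_left=2, h_right=2, diff=0 [OK], height=3
All nodes satisfy the balance condition.
Result: Balanced


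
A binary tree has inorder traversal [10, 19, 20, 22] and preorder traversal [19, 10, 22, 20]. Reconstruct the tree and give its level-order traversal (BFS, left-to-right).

Inorder:  [10, 19, 20, 22]
Preorder: [19, 10, 22, 20]
Algorithm: preorder visits root first, so consume preorder in order;
for each root, split the current inorder slice at that value into
left-subtree inorder and right-subtree inorder, then recurse.
Recursive splits:
  root=19; inorder splits into left=[10], right=[20, 22]
  root=10; inorder splits into left=[], right=[]
  root=22; inorder splits into left=[20], right=[]
  root=20; inorder splits into left=[], right=[]
Reconstructed level-order: [19, 10, 22, 20]


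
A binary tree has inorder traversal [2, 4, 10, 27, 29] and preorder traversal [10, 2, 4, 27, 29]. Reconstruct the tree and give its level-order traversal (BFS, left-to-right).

Inorder:  [2, 4, 10, 27, 29]
Preorder: [10, 2, 4, 27, 29]
Algorithm: preorder visits root first, so consume preorder in order;
for each root, split the current inorder slice at that value into
left-subtree inorder and right-subtree inorder, then recurse.
Recursive splits:
  root=10; inorder splits into left=[2, 4], right=[27, 29]
  root=2; inorder splits into left=[], right=[4]
  root=4; inorder splits into left=[], right=[]
  root=27; inorder splits into left=[], right=[29]
  root=29; inorder splits into left=[], right=[]
Reconstructed level-order: [10, 2, 27, 4, 29]


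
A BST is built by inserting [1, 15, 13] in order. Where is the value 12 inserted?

Starting tree (level order): [1, None, 15, 13]
Insertion path: 1 -> 15 -> 13
Result: insert 12 as left child of 13
Final tree (level order): [1, None, 15, 13, None, 12]


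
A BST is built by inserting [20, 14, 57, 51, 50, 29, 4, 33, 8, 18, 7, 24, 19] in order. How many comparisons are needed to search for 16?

Search path for 16: 20 -> 14 -> 18
Found: False
Comparisons: 3


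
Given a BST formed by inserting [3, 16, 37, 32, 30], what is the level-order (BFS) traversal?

Tree insertion order: [3, 16, 37, 32, 30]
Tree (level-order array): [3, None, 16, None, 37, 32, None, 30]
BFS from the root, enqueuing left then right child of each popped node:
  queue [3] -> pop 3, enqueue [16], visited so far: [3]
  queue [16] -> pop 16, enqueue [37], visited so far: [3, 16]
  queue [37] -> pop 37, enqueue [32], visited so far: [3, 16, 37]
  queue [32] -> pop 32, enqueue [30], visited so far: [3, 16, 37, 32]
  queue [30] -> pop 30, enqueue [none], visited so far: [3, 16, 37, 32, 30]
Result: [3, 16, 37, 32, 30]


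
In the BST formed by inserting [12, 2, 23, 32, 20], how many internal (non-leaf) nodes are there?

Tree built from: [12, 2, 23, 32, 20]
Tree (level-order array): [12, 2, 23, None, None, 20, 32]
Rule: An internal node has at least one child.
Per-node child counts:
  node 12: 2 child(ren)
  node 2: 0 child(ren)
  node 23: 2 child(ren)
  node 20: 0 child(ren)
  node 32: 0 child(ren)
Matching nodes: [12, 23]
Count of internal (non-leaf) nodes: 2


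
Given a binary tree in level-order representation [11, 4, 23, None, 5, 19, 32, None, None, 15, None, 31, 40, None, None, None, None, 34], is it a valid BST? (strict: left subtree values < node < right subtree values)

Level-order array: [11, 4, 23, None, 5, 19, 32, None, None, 15, None, 31, 40, None, None, None, None, 34]
Validate using subtree bounds (lo, hi): at each node, require lo < value < hi,
then recurse left with hi=value and right with lo=value.
Preorder trace (stopping at first violation):
  at node 11 with bounds (-inf, +inf): OK
  at node 4 with bounds (-inf, 11): OK
  at node 5 with bounds (4, 11): OK
  at node 23 with bounds (11, +inf): OK
  at node 19 with bounds (11, 23): OK
  at node 15 with bounds (11, 19): OK
  at node 32 with bounds (23, +inf): OK
  at node 31 with bounds (23, 32): OK
  at node 40 with bounds (32, +inf): OK
  at node 34 with bounds (32, 40): OK
No violation found at any node.
Result: Valid BST


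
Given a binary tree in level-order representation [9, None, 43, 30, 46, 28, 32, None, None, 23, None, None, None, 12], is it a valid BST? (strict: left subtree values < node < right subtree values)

Level-order array: [9, None, 43, 30, 46, 28, 32, None, None, 23, None, None, None, 12]
Validate using subtree bounds (lo, hi): at each node, require lo < value < hi,
then recurse left with hi=value and right with lo=value.
Preorder trace (stopping at first violation):
  at node 9 with bounds (-inf, +inf): OK
  at node 43 with bounds (9, +inf): OK
  at node 30 with bounds (9, 43): OK
  at node 28 with bounds (9, 30): OK
  at node 23 with bounds (9, 28): OK
  at node 12 with bounds (9, 23): OK
  at node 32 with bounds (30, 43): OK
  at node 46 with bounds (43, +inf): OK
No violation found at any node.
Result: Valid BST


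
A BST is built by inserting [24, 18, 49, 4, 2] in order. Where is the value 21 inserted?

Starting tree (level order): [24, 18, 49, 4, None, None, None, 2]
Insertion path: 24 -> 18
Result: insert 21 as right child of 18
Final tree (level order): [24, 18, 49, 4, 21, None, None, 2]


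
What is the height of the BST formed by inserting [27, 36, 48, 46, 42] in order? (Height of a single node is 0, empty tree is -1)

Insertion order: [27, 36, 48, 46, 42]
Tree (level-order array): [27, None, 36, None, 48, 46, None, 42]
Compute height bottom-up (empty subtree = -1):
  height(42) = 1 + max(-1, -1) = 0
  height(46) = 1 + max(0, -1) = 1
  height(48) = 1 + max(1, -1) = 2
  height(36) = 1 + max(-1, 2) = 3
  height(27) = 1 + max(-1, 3) = 4
Height = 4


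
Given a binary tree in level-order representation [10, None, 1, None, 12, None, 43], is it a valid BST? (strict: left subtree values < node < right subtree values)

Level-order array: [10, None, 1, None, 12, None, 43]
Validate using subtree bounds (lo, hi): at each node, require lo < value < hi,
then recurse left with hi=value and right with lo=value.
Preorder trace (stopping at first violation):
  at node 10 with bounds (-inf, +inf): OK
  at node 1 with bounds (10, +inf): VIOLATION
Node 1 violates its bound: not (10 < 1 < +inf).
Result: Not a valid BST


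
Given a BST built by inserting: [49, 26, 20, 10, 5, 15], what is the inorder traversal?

Tree insertion order: [49, 26, 20, 10, 5, 15]
Tree (level-order array): [49, 26, None, 20, None, 10, None, 5, 15]
Inorder traversal: [5, 10, 15, 20, 26, 49]


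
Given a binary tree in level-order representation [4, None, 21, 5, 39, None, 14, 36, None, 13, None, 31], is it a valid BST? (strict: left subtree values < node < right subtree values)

Level-order array: [4, None, 21, 5, 39, None, 14, 36, None, 13, None, 31]
Validate using subtree bounds (lo, hi): at each node, require lo < value < hi,
then recurse left with hi=value and right with lo=value.
Preorder trace (stopping at first violation):
  at node 4 with bounds (-inf, +inf): OK
  at node 21 with bounds (4, +inf): OK
  at node 5 with bounds (4, 21): OK
  at node 14 with bounds (5, 21): OK
  at node 13 with bounds (5, 14): OK
  at node 39 with bounds (21, +inf): OK
  at node 36 with bounds (21, 39): OK
  at node 31 with bounds (21, 36): OK
No violation found at any node.
Result: Valid BST


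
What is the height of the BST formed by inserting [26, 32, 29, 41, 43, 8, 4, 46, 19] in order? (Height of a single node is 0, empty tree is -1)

Insertion order: [26, 32, 29, 41, 43, 8, 4, 46, 19]
Tree (level-order array): [26, 8, 32, 4, 19, 29, 41, None, None, None, None, None, None, None, 43, None, 46]
Compute height bottom-up (empty subtree = -1):
  height(4) = 1 + max(-1, -1) = 0
  height(19) = 1 + max(-1, -1) = 0
  height(8) = 1 + max(0, 0) = 1
  height(29) = 1 + max(-1, -1) = 0
  height(46) = 1 + max(-1, -1) = 0
  height(43) = 1 + max(-1, 0) = 1
  height(41) = 1 + max(-1, 1) = 2
  height(32) = 1 + max(0, 2) = 3
  height(26) = 1 + max(1, 3) = 4
Height = 4


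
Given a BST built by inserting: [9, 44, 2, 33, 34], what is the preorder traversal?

Tree insertion order: [9, 44, 2, 33, 34]
Tree (level-order array): [9, 2, 44, None, None, 33, None, None, 34]
Preorder traversal: [9, 2, 44, 33, 34]


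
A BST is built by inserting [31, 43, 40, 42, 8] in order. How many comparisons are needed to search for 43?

Search path for 43: 31 -> 43
Found: True
Comparisons: 2


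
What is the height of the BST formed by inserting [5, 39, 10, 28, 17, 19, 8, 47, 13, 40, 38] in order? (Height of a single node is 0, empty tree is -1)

Insertion order: [5, 39, 10, 28, 17, 19, 8, 47, 13, 40, 38]
Tree (level-order array): [5, None, 39, 10, 47, 8, 28, 40, None, None, None, 17, 38, None, None, 13, 19]
Compute height bottom-up (empty subtree = -1):
  height(8) = 1 + max(-1, -1) = 0
  height(13) = 1 + max(-1, -1) = 0
  height(19) = 1 + max(-1, -1) = 0
  height(17) = 1 + max(0, 0) = 1
  height(38) = 1 + max(-1, -1) = 0
  height(28) = 1 + max(1, 0) = 2
  height(10) = 1 + max(0, 2) = 3
  height(40) = 1 + max(-1, -1) = 0
  height(47) = 1 + max(0, -1) = 1
  height(39) = 1 + max(3, 1) = 4
  height(5) = 1 + max(-1, 4) = 5
Height = 5


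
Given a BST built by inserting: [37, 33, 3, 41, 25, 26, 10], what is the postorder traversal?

Tree insertion order: [37, 33, 3, 41, 25, 26, 10]
Tree (level-order array): [37, 33, 41, 3, None, None, None, None, 25, 10, 26]
Postorder traversal: [10, 26, 25, 3, 33, 41, 37]


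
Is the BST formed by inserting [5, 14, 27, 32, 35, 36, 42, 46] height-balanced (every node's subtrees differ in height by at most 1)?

Tree (level-order array): [5, None, 14, None, 27, None, 32, None, 35, None, 36, None, 42, None, 46]
Definition: a tree is height-balanced if, at every node, |h(left) - h(right)| <= 1 (empty subtree has height -1).
Bottom-up per-node check:
  node 46: h_left=-1, h_right=-1, diff=0 [OK], height=0
  node 42: h_left=-1, h_right=0, diff=1 [OK], height=1
  node 36: h_left=-1, h_right=1, diff=2 [FAIL (|-1-1|=2 > 1)], height=2
  node 35: h_left=-1, h_right=2, diff=3 [FAIL (|-1-2|=3 > 1)], height=3
  node 32: h_left=-1, h_right=3, diff=4 [FAIL (|-1-3|=4 > 1)], height=4
  node 27: h_left=-1, h_right=4, diff=5 [FAIL (|-1-4|=5 > 1)], height=5
  node 14: h_left=-1, h_right=5, diff=6 [FAIL (|-1-5|=6 > 1)], height=6
  node 5: h_left=-1, h_right=6, diff=7 [FAIL (|-1-6|=7 > 1)], height=7
Node 36 violates the condition: |-1 - 1| = 2 > 1.
Result: Not balanced


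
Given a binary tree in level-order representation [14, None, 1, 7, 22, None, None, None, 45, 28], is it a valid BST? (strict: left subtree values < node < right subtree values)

Level-order array: [14, None, 1, 7, 22, None, None, None, 45, 28]
Validate using subtree bounds (lo, hi): at each node, require lo < value < hi,
then recurse left with hi=value and right with lo=value.
Preorder trace (stopping at first violation):
  at node 14 with bounds (-inf, +inf): OK
  at node 1 with bounds (14, +inf): VIOLATION
Node 1 violates its bound: not (14 < 1 < +inf).
Result: Not a valid BST


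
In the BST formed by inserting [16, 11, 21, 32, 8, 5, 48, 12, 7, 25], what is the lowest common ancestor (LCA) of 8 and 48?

Tree insertion order: [16, 11, 21, 32, 8, 5, 48, 12, 7, 25]
Tree (level-order array): [16, 11, 21, 8, 12, None, 32, 5, None, None, None, 25, 48, None, 7]
In a BST, the LCA of p=8, q=48 is the first node v on the
root-to-leaf path with p <= v <= q (go left if both < v, right if both > v).
Walk from root:
  at 16: 8 <= 16 <= 48, this is the LCA
LCA = 16


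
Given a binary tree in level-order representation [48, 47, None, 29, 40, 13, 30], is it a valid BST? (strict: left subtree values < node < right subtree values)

Level-order array: [48, 47, None, 29, 40, 13, 30]
Validate using subtree bounds (lo, hi): at each node, require lo < value < hi,
then recurse left with hi=value and right with lo=value.
Preorder trace (stopping at first violation):
  at node 48 with bounds (-inf, +inf): OK
  at node 47 with bounds (-inf, 48): OK
  at node 29 with bounds (-inf, 47): OK
  at node 13 with bounds (-inf, 29): OK
  at node 30 with bounds (29, 47): OK
  at node 40 with bounds (47, 48): VIOLATION
Node 40 violates its bound: not (47 < 40 < 48).
Result: Not a valid BST


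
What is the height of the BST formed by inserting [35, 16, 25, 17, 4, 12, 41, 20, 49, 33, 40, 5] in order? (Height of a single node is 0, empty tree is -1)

Insertion order: [35, 16, 25, 17, 4, 12, 41, 20, 49, 33, 40, 5]
Tree (level-order array): [35, 16, 41, 4, 25, 40, 49, None, 12, 17, 33, None, None, None, None, 5, None, None, 20]
Compute height bottom-up (empty subtree = -1):
  height(5) = 1 + max(-1, -1) = 0
  height(12) = 1 + max(0, -1) = 1
  height(4) = 1 + max(-1, 1) = 2
  height(20) = 1 + max(-1, -1) = 0
  height(17) = 1 + max(-1, 0) = 1
  height(33) = 1 + max(-1, -1) = 0
  height(25) = 1 + max(1, 0) = 2
  height(16) = 1 + max(2, 2) = 3
  height(40) = 1 + max(-1, -1) = 0
  height(49) = 1 + max(-1, -1) = 0
  height(41) = 1 + max(0, 0) = 1
  height(35) = 1 + max(3, 1) = 4
Height = 4


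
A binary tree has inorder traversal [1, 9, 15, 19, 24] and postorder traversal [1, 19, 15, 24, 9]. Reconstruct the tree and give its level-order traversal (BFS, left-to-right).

Inorder:   [1, 9, 15, 19, 24]
Postorder: [1, 19, 15, 24, 9]
Algorithm: postorder visits root last, so walk postorder right-to-left;
each value is the root of the current inorder slice — split it at that
value, recurse on the right subtree first, then the left.
Recursive splits:
  root=9; inorder splits into left=[1], right=[15, 19, 24]
  root=24; inorder splits into left=[15, 19], right=[]
  root=15; inorder splits into left=[], right=[19]
  root=19; inorder splits into left=[], right=[]
  root=1; inorder splits into left=[], right=[]
Reconstructed level-order: [9, 1, 24, 15, 19]


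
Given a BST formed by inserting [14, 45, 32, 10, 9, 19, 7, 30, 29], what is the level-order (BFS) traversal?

Tree insertion order: [14, 45, 32, 10, 9, 19, 7, 30, 29]
Tree (level-order array): [14, 10, 45, 9, None, 32, None, 7, None, 19, None, None, None, None, 30, 29]
BFS from the root, enqueuing left then right child of each popped node:
  queue [14] -> pop 14, enqueue [10, 45], visited so far: [14]
  queue [10, 45] -> pop 10, enqueue [9], visited so far: [14, 10]
  queue [45, 9] -> pop 45, enqueue [32], visited so far: [14, 10, 45]
  queue [9, 32] -> pop 9, enqueue [7], visited so far: [14, 10, 45, 9]
  queue [32, 7] -> pop 32, enqueue [19], visited so far: [14, 10, 45, 9, 32]
  queue [7, 19] -> pop 7, enqueue [none], visited so far: [14, 10, 45, 9, 32, 7]
  queue [19] -> pop 19, enqueue [30], visited so far: [14, 10, 45, 9, 32, 7, 19]
  queue [30] -> pop 30, enqueue [29], visited so far: [14, 10, 45, 9, 32, 7, 19, 30]
  queue [29] -> pop 29, enqueue [none], visited so far: [14, 10, 45, 9, 32, 7, 19, 30, 29]
Result: [14, 10, 45, 9, 32, 7, 19, 30, 29]


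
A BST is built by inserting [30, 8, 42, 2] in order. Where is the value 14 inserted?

Starting tree (level order): [30, 8, 42, 2]
Insertion path: 30 -> 8
Result: insert 14 as right child of 8
Final tree (level order): [30, 8, 42, 2, 14]


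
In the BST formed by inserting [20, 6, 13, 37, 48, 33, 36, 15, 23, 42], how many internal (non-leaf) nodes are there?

Tree built from: [20, 6, 13, 37, 48, 33, 36, 15, 23, 42]
Tree (level-order array): [20, 6, 37, None, 13, 33, 48, None, 15, 23, 36, 42]
Rule: An internal node has at least one child.
Per-node child counts:
  node 20: 2 child(ren)
  node 6: 1 child(ren)
  node 13: 1 child(ren)
  node 15: 0 child(ren)
  node 37: 2 child(ren)
  node 33: 2 child(ren)
  node 23: 0 child(ren)
  node 36: 0 child(ren)
  node 48: 1 child(ren)
  node 42: 0 child(ren)
Matching nodes: [20, 6, 13, 37, 33, 48]
Count of internal (non-leaf) nodes: 6


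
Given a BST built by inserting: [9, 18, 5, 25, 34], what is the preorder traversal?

Tree insertion order: [9, 18, 5, 25, 34]
Tree (level-order array): [9, 5, 18, None, None, None, 25, None, 34]
Preorder traversal: [9, 5, 18, 25, 34]


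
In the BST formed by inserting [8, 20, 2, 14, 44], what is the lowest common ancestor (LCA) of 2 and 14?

Tree insertion order: [8, 20, 2, 14, 44]
Tree (level-order array): [8, 2, 20, None, None, 14, 44]
In a BST, the LCA of p=2, q=14 is the first node v on the
root-to-leaf path with p <= v <= q (go left if both < v, right if both > v).
Walk from root:
  at 8: 2 <= 8 <= 14, this is the LCA
LCA = 8


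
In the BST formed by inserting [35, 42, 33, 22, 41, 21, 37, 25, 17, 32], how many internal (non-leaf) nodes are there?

Tree built from: [35, 42, 33, 22, 41, 21, 37, 25, 17, 32]
Tree (level-order array): [35, 33, 42, 22, None, 41, None, 21, 25, 37, None, 17, None, None, 32]
Rule: An internal node has at least one child.
Per-node child counts:
  node 35: 2 child(ren)
  node 33: 1 child(ren)
  node 22: 2 child(ren)
  node 21: 1 child(ren)
  node 17: 0 child(ren)
  node 25: 1 child(ren)
  node 32: 0 child(ren)
  node 42: 1 child(ren)
  node 41: 1 child(ren)
  node 37: 0 child(ren)
Matching nodes: [35, 33, 22, 21, 25, 42, 41]
Count of internal (non-leaf) nodes: 7


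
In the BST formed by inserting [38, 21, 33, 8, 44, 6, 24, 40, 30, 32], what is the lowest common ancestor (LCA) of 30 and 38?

Tree insertion order: [38, 21, 33, 8, 44, 6, 24, 40, 30, 32]
Tree (level-order array): [38, 21, 44, 8, 33, 40, None, 6, None, 24, None, None, None, None, None, None, 30, None, 32]
In a BST, the LCA of p=30, q=38 is the first node v on the
root-to-leaf path with p <= v <= q (go left if both < v, right if both > v).
Walk from root:
  at 38: 30 <= 38 <= 38, this is the LCA
LCA = 38


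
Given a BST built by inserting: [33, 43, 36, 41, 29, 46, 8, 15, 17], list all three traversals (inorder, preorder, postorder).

Tree insertion order: [33, 43, 36, 41, 29, 46, 8, 15, 17]
Tree (level-order array): [33, 29, 43, 8, None, 36, 46, None, 15, None, 41, None, None, None, 17]
Inorder (L, root, R): [8, 15, 17, 29, 33, 36, 41, 43, 46]
Preorder (root, L, R): [33, 29, 8, 15, 17, 43, 36, 41, 46]
Postorder (L, R, root): [17, 15, 8, 29, 41, 36, 46, 43, 33]


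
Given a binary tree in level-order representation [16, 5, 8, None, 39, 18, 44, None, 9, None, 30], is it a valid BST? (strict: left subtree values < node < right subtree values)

Level-order array: [16, 5, 8, None, 39, 18, 44, None, 9, None, 30]
Validate using subtree bounds (lo, hi): at each node, require lo < value < hi,
then recurse left with hi=value and right with lo=value.
Preorder trace (stopping at first violation):
  at node 16 with bounds (-inf, +inf): OK
  at node 5 with bounds (-inf, 16): OK
  at node 39 with bounds (5, 16): VIOLATION
Node 39 violates its bound: not (5 < 39 < 16).
Result: Not a valid BST


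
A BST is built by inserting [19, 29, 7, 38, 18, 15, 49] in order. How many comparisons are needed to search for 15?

Search path for 15: 19 -> 7 -> 18 -> 15
Found: True
Comparisons: 4


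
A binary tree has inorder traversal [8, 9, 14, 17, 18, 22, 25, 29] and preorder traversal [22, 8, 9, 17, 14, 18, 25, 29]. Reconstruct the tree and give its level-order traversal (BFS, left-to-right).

Inorder:  [8, 9, 14, 17, 18, 22, 25, 29]
Preorder: [22, 8, 9, 17, 14, 18, 25, 29]
Algorithm: preorder visits root first, so consume preorder in order;
for each root, split the current inorder slice at that value into
left-subtree inorder and right-subtree inorder, then recurse.
Recursive splits:
  root=22; inorder splits into left=[8, 9, 14, 17, 18], right=[25, 29]
  root=8; inorder splits into left=[], right=[9, 14, 17, 18]
  root=9; inorder splits into left=[], right=[14, 17, 18]
  root=17; inorder splits into left=[14], right=[18]
  root=14; inorder splits into left=[], right=[]
  root=18; inorder splits into left=[], right=[]
  root=25; inorder splits into left=[], right=[29]
  root=29; inorder splits into left=[], right=[]
Reconstructed level-order: [22, 8, 25, 9, 29, 17, 14, 18]


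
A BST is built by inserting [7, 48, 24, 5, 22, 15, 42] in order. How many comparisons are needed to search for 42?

Search path for 42: 7 -> 48 -> 24 -> 42
Found: True
Comparisons: 4


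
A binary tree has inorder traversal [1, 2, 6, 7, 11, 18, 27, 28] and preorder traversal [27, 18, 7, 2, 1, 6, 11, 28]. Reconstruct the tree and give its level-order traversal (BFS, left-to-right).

Inorder:  [1, 2, 6, 7, 11, 18, 27, 28]
Preorder: [27, 18, 7, 2, 1, 6, 11, 28]
Algorithm: preorder visits root first, so consume preorder in order;
for each root, split the current inorder slice at that value into
left-subtree inorder and right-subtree inorder, then recurse.
Recursive splits:
  root=27; inorder splits into left=[1, 2, 6, 7, 11, 18], right=[28]
  root=18; inorder splits into left=[1, 2, 6, 7, 11], right=[]
  root=7; inorder splits into left=[1, 2, 6], right=[11]
  root=2; inorder splits into left=[1], right=[6]
  root=1; inorder splits into left=[], right=[]
  root=6; inorder splits into left=[], right=[]
  root=11; inorder splits into left=[], right=[]
  root=28; inorder splits into left=[], right=[]
Reconstructed level-order: [27, 18, 28, 7, 2, 11, 1, 6]


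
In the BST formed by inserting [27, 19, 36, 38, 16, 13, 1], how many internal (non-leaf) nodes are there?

Tree built from: [27, 19, 36, 38, 16, 13, 1]
Tree (level-order array): [27, 19, 36, 16, None, None, 38, 13, None, None, None, 1]
Rule: An internal node has at least one child.
Per-node child counts:
  node 27: 2 child(ren)
  node 19: 1 child(ren)
  node 16: 1 child(ren)
  node 13: 1 child(ren)
  node 1: 0 child(ren)
  node 36: 1 child(ren)
  node 38: 0 child(ren)
Matching nodes: [27, 19, 16, 13, 36]
Count of internal (non-leaf) nodes: 5


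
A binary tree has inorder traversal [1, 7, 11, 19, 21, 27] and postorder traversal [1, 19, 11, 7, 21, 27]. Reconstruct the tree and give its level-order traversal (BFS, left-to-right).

Inorder:   [1, 7, 11, 19, 21, 27]
Postorder: [1, 19, 11, 7, 21, 27]
Algorithm: postorder visits root last, so walk postorder right-to-left;
each value is the root of the current inorder slice — split it at that
value, recurse on the right subtree first, then the left.
Recursive splits:
  root=27; inorder splits into left=[1, 7, 11, 19, 21], right=[]
  root=21; inorder splits into left=[1, 7, 11, 19], right=[]
  root=7; inorder splits into left=[1], right=[11, 19]
  root=11; inorder splits into left=[], right=[19]
  root=19; inorder splits into left=[], right=[]
  root=1; inorder splits into left=[], right=[]
Reconstructed level-order: [27, 21, 7, 1, 11, 19]


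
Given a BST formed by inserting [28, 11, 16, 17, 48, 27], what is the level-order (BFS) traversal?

Tree insertion order: [28, 11, 16, 17, 48, 27]
Tree (level-order array): [28, 11, 48, None, 16, None, None, None, 17, None, 27]
BFS from the root, enqueuing left then right child of each popped node:
  queue [28] -> pop 28, enqueue [11, 48], visited so far: [28]
  queue [11, 48] -> pop 11, enqueue [16], visited so far: [28, 11]
  queue [48, 16] -> pop 48, enqueue [none], visited so far: [28, 11, 48]
  queue [16] -> pop 16, enqueue [17], visited so far: [28, 11, 48, 16]
  queue [17] -> pop 17, enqueue [27], visited so far: [28, 11, 48, 16, 17]
  queue [27] -> pop 27, enqueue [none], visited so far: [28, 11, 48, 16, 17, 27]
Result: [28, 11, 48, 16, 17, 27]


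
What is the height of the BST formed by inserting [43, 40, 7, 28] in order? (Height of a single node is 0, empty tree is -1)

Insertion order: [43, 40, 7, 28]
Tree (level-order array): [43, 40, None, 7, None, None, 28]
Compute height bottom-up (empty subtree = -1):
  height(28) = 1 + max(-1, -1) = 0
  height(7) = 1 + max(-1, 0) = 1
  height(40) = 1 + max(1, -1) = 2
  height(43) = 1 + max(2, -1) = 3
Height = 3


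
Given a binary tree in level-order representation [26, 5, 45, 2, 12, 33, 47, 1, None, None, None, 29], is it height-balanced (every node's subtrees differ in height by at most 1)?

Tree (level-order array): [26, 5, 45, 2, 12, 33, 47, 1, None, None, None, 29]
Definition: a tree is height-balanced if, at every node, |h(left) - h(right)| <= 1 (empty subtree has height -1).
Bottom-up per-node check:
  node 1: h_left=-1, h_right=-1, diff=0 [OK], height=0
  node 2: h_left=0, h_right=-1, diff=1 [OK], height=1
  node 12: h_left=-1, h_right=-1, diff=0 [OK], height=0
  node 5: h_left=1, h_right=0, diff=1 [OK], height=2
  node 29: h_left=-1, h_right=-1, diff=0 [OK], height=0
  node 33: h_left=0, h_right=-1, diff=1 [OK], height=1
  node 47: h_left=-1, h_right=-1, diff=0 [OK], height=0
  node 45: h_left=1, h_right=0, diff=1 [OK], height=2
  node 26: h_left=2, h_right=2, diff=0 [OK], height=3
All nodes satisfy the balance condition.
Result: Balanced


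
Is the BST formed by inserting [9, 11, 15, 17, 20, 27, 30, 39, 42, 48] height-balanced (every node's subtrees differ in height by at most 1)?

Tree (level-order array): [9, None, 11, None, 15, None, 17, None, 20, None, 27, None, 30, None, 39, None, 42, None, 48]
Definition: a tree is height-balanced if, at every node, |h(left) - h(right)| <= 1 (empty subtree has height -1).
Bottom-up per-node check:
  node 48: h_left=-1, h_right=-1, diff=0 [OK], height=0
  node 42: h_left=-1, h_right=0, diff=1 [OK], height=1
  node 39: h_left=-1, h_right=1, diff=2 [FAIL (|-1-1|=2 > 1)], height=2
  node 30: h_left=-1, h_right=2, diff=3 [FAIL (|-1-2|=3 > 1)], height=3
  node 27: h_left=-1, h_right=3, diff=4 [FAIL (|-1-3|=4 > 1)], height=4
  node 20: h_left=-1, h_right=4, diff=5 [FAIL (|-1-4|=5 > 1)], height=5
  node 17: h_left=-1, h_right=5, diff=6 [FAIL (|-1-5|=6 > 1)], height=6
  node 15: h_left=-1, h_right=6, diff=7 [FAIL (|-1-6|=7 > 1)], height=7
  node 11: h_left=-1, h_right=7, diff=8 [FAIL (|-1-7|=8 > 1)], height=8
  node 9: h_left=-1, h_right=8, diff=9 [FAIL (|-1-8|=9 > 1)], height=9
Node 39 violates the condition: |-1 - 1| = 2 > 1.
Result: Not balanced
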